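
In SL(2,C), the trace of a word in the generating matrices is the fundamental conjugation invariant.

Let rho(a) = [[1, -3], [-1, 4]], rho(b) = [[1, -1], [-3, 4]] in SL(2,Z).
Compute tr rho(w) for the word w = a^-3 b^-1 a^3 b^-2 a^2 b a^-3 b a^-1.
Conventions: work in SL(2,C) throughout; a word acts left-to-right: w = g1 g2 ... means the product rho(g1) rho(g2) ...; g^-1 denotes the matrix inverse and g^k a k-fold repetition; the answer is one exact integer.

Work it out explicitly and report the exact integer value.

rho(a^-1) = [[4, 3], [1, 1]]
... * rho(a^-1) = [[4, 3], [1, 1]]  ->  [[19, 15], [5, 4]]
... * rho(a^-1) = [[4, 3], [1, 1]]  ->  [[91, 72], [24, 19]]
... * rho(b^-1) = [[4, 1], [3, 1]]  ->  [[580, 163], [153, 43]]
... * rho(a) = [[1, -3], [-1, 4]]  ->  [[417, -1088], [110, -287]]
... * rho(a) = [[1, -3], [-1, 4]]  ->  [[1505, -5603], [397, -1478]]
... * rho(a) = [[1, -3], [-1, 4]]  ->  [[7108, -26927], [1875, -7103]]
... * rho(b^-1) = [[4, 1], [3, 1]]  ->  [[-52349, -19819], [-13809, -5228]]
... * rho(b^-1) = [[4, 1], [3, 1]]  ->  [[-268853, -72168], [-70920, -19037]]
... * rho(a) = [[1, -3], [-1, 4]]  ->  [[-196685, 517887], [-51883, 136612]]
... * rho(a) = [[1, -3], [-1, 4]]  ->  [[-714572, 2661603], [-188495, 702097]]
... * rho(b) = [[1, -1], [-3, 4]]  ->  [[-8699381, 11360984], [-2294786, 2996883]]
... * rho(a^-1) = [[4, 3], [1, 1]]  ->  [[-23436540, -14737159], [-6182261, -3887475]]
... * rho(a^-1) = [[4, 3], [1, 1]]  ->  [[-108483319, -85046779], [-28616519, -22434258]]
... * rho(a^-1) = [[4, 3], [1, 1]]  ->  [[-518980055, -410496736], [-136900334, -108283815]]
... * rho(b) = [[1, -1], [-3, 4]]  ->  [[712510153, -1123006889], [187951111, -296234926]]
... * rho(a^-1) = [[4, 3], [1, 1]]  ->  [[1727033723, 1014523570], [455569518, 267618407]]
tr = 1727033723 + 267618407 = 1994652130

1994652130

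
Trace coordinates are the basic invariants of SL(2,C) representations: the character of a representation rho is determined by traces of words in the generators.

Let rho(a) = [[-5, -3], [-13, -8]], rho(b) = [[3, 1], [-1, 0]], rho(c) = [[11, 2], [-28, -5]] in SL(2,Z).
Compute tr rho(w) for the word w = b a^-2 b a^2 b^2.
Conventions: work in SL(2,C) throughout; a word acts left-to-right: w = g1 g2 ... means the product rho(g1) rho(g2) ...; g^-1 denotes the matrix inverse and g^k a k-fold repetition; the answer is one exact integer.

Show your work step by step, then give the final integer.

rho(b) = [[3, 1], [-1, 0]]
... * rho(a^-1) = [[-8, 3], [13, -5]]  ->  [[-11, 4], [8, -3]]
... * rho(a^-1) = [[-8, 3], [13, -5]]  ->  [[140, -53], [-103, 39]]
... * rho(b) = [[3, 1], [-1, 0]]  ->  [[473, 140], [-348, -103]]
... * rho(a) = [[-5, -3], [-13, -8]]  ->  [[-4185, -2539], [3079, 1868]]
... * rho(a) = [[-5, -3], [-13, -8]]  ->  [[53932, 32867], [-39679, -24181]]
... * rho(b) = [[3, 1], [-1, 0]]  ->  [[128929, 53932], [-94856, -39679]]
... * rho(b) = [[3, 1], [-1, 0]]  ->  [[332855, 128929], [-244889, -94856]]
tr = 332855 + -94856 = 237999

237999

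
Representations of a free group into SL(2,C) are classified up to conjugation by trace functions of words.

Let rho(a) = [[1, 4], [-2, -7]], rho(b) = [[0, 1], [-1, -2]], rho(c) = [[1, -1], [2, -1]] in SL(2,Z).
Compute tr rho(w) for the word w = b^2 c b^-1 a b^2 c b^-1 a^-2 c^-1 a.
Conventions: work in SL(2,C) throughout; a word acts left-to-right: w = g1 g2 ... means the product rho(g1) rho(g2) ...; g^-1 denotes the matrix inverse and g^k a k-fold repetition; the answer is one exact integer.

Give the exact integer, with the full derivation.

-315092

rho(b) = [[0, 1], [-1, -2]]
... * rho(b) = [[0, 1], [-1, -2]]  ->  [[-1, -2], [2, 3]]
... * rho(c) = [[1, -1], [2, -1]]  ->  [[-5, 3], [8, -5]]
... * rho(b^-1) = [[-2, -1], [1, 0]]  ->  [[13, 5], [-21, -8]]
... * rho(a) = [[1, 4], [-2, -7]]  ->  [[3, 17], [-5, -28]]
... * rho(b) = [[0, 1], [-1, -2]]  ->  [[-17, -31], [28, 51]]
... * rho(b) = [[0, 1], [-1, -2]]  ->  [[31, 45], [-51, -74]]
... * rho(c) = [[1, -1], [2, -1]]  ->  [[121, -76], [-199, 125]]
... * rho(b^-1) = [[-2, -1], [1, 0]]  ->  [[-318, -121], [523, 199]]
... * rho(a^-1) = [[-7, -4], [2, 1]]  ->  [[1984, 1151], [-3263, -1893]]
... * rho(a^-1) = [[-7, -4], [2, 1]]  ->  [[-11586, -6785], [19055, 11159]]
... * rho(c^-1) = [[-1, 1], [-2, 1]]  ->  [[25156, -18371], [-41373, 30214]]
... * rho(a) = [[1, 4], [-2, -7]]  ->  [[61898, 229221], [-101801, -376990]]
tr = 61898 + -376990 = -315092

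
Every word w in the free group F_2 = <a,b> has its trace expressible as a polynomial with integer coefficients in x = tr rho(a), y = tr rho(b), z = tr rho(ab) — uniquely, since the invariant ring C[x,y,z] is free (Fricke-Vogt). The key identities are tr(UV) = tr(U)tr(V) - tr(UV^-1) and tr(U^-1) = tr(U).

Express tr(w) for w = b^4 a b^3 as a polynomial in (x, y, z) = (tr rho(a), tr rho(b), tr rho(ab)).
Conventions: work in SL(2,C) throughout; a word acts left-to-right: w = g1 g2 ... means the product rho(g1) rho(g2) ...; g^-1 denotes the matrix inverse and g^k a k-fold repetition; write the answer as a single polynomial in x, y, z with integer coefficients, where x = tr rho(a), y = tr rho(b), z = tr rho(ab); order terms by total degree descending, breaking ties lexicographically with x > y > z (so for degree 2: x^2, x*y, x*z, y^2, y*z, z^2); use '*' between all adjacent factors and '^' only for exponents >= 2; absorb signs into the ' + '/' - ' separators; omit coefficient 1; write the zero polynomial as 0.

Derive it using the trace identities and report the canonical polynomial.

y^6*z - x*y^5 - 5*y^4*z + 4*x*y^3 + 6*y^2*z - 3*x*y - z

tr(b a b) = tr(b)*tr(a b) - tr(a)  (reduce the b square) = y*z - x
next, tr(a b^3) = tr(b)*tr(b a b) - tr(b a)  (reduce the b square) = y^2*z - x*y - z
tr(b a b^3) = tr(b)*tr(a b^3) - tr(a b^2)  (reduce the b square) = y^3*z - x*y^2 - 2*y*z + x
tr(b^4 a b) = tr(b)*tr(b a b^3) - tr(b a b^2)  (reduce the b square) = y^4*z - x*y^3 - 3*y^2*z + 2*x*y + z
tr(b^3 a b^3) = tr(b)*tr(b^4 a b) - tr(b^4 a)  (reduce the b square) = y^5*z - x*y^4 - 4*y^3*z + 3*x*y^2 + 3*y*z - x
tr(b^4 a b^3) = tr(b)*tr(b^3 a b^3) - tr(b^3 a b^2)  (reduce the b square) = y^6*z - x*y^5 - 5*y^4*z + 4*x*y^3 + 6*y^2*z - 3*x*y - z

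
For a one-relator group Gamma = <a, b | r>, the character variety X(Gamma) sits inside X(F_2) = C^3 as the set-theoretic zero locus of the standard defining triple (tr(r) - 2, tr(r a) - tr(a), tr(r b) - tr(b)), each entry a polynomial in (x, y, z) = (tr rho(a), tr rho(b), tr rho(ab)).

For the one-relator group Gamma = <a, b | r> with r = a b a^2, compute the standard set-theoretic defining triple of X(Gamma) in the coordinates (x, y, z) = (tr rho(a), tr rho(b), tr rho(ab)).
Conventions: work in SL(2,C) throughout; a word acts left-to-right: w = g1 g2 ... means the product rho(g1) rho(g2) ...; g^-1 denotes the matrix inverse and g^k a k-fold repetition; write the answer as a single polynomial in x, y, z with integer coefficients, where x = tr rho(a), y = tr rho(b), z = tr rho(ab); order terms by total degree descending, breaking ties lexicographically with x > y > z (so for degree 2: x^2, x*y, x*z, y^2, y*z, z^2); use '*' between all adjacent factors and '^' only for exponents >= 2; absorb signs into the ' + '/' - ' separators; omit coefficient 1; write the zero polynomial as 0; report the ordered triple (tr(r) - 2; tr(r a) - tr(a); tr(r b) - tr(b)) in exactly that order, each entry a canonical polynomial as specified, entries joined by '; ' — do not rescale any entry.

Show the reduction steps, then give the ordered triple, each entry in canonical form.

x^2*z - x*y - z - 2; x^3*z - x^2*y - 2*x*z - x + y; x*z^2 - y*z - x - y

trace(a b a) = trace(a) trace(b a) - trace(b)  (reduce the a square) = x*z - y
trace(a b a^2) = trace(a) trace(a b a) - trace(a b)  (reduce the a square) = x^2*z - x*y - z
trace(a b a^3) = trace(a) trace(a b a^2) - trace(a b a) = x^3*z - x^2*y - 2*x*z + y
and trace(b a b a) = trace(a b) trace(a b) - trace(1)   [split at a repeated a] = z^2 - 2
next, trace(b a b) = trace(b) trace(a b) - trace(a)   [square of b] = y*z - x
next, trace(a b a^2 b) = trace(a) trace(b a b a) - trace(b a b)   [square of a] = x*z^2 - y*z - x
assemble the triple (trace(r) - 2; trace(r a) - x; trace(r b) - y)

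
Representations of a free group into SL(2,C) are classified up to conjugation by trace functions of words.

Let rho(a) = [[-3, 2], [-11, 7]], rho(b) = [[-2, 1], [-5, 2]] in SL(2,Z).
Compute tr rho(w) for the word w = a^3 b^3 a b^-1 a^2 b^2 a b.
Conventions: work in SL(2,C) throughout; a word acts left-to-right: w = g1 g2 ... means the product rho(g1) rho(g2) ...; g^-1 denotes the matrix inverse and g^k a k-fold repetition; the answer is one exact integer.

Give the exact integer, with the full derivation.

14

rho(a) = [[-3, 2], [-11, 7]]
... * rho(a) = [[-3, 2], [-11, 7]]  ->  [[-13, 8], [-44, 27]]
... * rho(a) = [[-3, 2], [-11, 7]]  ->  [[-49, 30], [-165, 101]]
... * rho(b) = [[-2, 1], [-5, 2]]  ->  [[-52, 11], [-175, 37]]
... * rho(b) = [[-2, 1], [-5, 2]]  ->  [[49, -30], [165, -101]]
... * rho(b) = [[-2, 1], [-5, 2]]  ->  [[52, -11], [175, -37]]
... * rho(a) = [[-3, 2], [-11, 7]]  ->  [[-35, 27], [-118, 91]]
... * rho(b^-1) = [[2, -1], [5, -2]]  ->  [[65, -19], [219, -64]]
... * rho(a) = [[-3, 2], [-11, 7]]  ->  [[14, -3], [47, -10]]
... * rho(a) = [[-3, 2], [-11, 7]]  ->  [[-9, 7], [-31, 24]]
... * rho(b) = [[-2, 1], [-5, 2]]  ->  [[-17, 5], [-58, 17]]
... * rho(b) = [[-2, 1], [-5, 2]]  ->  [[9, -7], [31, -24]]
... * rho(a) = [[-3, 2], [-11, 7]]  ->  [[50, -31], [171, -106]]
... * rho(b) = [[-2, 1], [-5, 2]]  ->  [[55, -12], [188, -41]]
tr = 55 + -41 = 14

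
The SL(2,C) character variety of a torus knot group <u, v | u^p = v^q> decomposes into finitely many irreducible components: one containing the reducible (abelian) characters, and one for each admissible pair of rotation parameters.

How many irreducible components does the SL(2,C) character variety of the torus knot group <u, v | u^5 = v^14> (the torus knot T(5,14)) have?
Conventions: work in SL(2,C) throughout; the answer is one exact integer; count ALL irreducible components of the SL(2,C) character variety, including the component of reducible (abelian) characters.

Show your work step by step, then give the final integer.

For T(5,14): irreducibility forces the central element u^5 = v^14 to one of +I, -I.
So on each irreducible component the traces are pinned: tr(u) = 2*cos(pi*alpha/5) with 1 <= alpha <= 4, tr(v) = 2*cos(pi*beta/14) with 1 <= beta <= 13.
The two central values (-1)^alpha I and (-1)^beta I must be the same matrix, so alpha and beta share a parity.
Enumerate parity-matched pairs: 2*7 odd-odd plus 2*6 even-even gives 26.
components with irreducible characters: 26; plus the single component of reducible (abelian) characters: total 27.

27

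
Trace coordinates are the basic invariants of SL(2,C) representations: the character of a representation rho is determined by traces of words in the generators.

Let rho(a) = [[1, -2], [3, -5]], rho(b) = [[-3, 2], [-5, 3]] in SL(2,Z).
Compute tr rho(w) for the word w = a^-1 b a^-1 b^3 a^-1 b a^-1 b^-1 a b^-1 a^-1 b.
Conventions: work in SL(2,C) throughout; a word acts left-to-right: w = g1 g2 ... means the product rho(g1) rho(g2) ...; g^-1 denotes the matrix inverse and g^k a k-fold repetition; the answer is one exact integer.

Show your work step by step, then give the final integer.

82

rho(a^-1) = [[-5, 2], [-3, 1]]
... * rho(b) = [[-3, 2], [-5, 3]]  ->  [[5, -4], [4, -3]]
... * rho(a^-1) = [[-5, 2], [-3, 1]]  ->  [[-13, 6], [-11, 5]]
... * rho(b) = [[-3, 2], [-5, 3]]  ->  [[9, -8], [8, -7]]
... * rho(b) = [[-3, 2], [-5, 3]]  ->  [[13, -6], [11, -5]]
... * rho(b) = [[-3, 2], [-5, 3]]  ->  [[-9, 8], [-8, 7]]
... * rho(a^-1) = [[-5, 2], [-3, 1]]  ->  [[21, -10], [19, -9]]
... * rho(b) = [[-3, 2], [-5, 3]]  ->  [[-13, 12], [-12, 11]]
... * rho(a^-1) = [[-5, 2], [-3, 1]]  ->  [[29, -14], [27, -13]]
... * rho(b^-1) = [[3, -2], [5, -3]]  ->  [[17, -16], [16, -15]]
... * rho(a) = [[1, -2], [3, -5]]  ->  [[-31, 46], [-29, 43]]
... * rho(b^-1) = [[3, -2], [5, -3]]  ->  [[137, -76], [128, -71]]
... * rho(a^-1) = [[-5, 2], [-3, 1]]  ->  [[-457, 198], [-427, 185]]
... * rho(b) = [[-3, 2], [-5, 3]]  ->  [[381, -320], [356, -299]]
tr = 381 + -299 = 82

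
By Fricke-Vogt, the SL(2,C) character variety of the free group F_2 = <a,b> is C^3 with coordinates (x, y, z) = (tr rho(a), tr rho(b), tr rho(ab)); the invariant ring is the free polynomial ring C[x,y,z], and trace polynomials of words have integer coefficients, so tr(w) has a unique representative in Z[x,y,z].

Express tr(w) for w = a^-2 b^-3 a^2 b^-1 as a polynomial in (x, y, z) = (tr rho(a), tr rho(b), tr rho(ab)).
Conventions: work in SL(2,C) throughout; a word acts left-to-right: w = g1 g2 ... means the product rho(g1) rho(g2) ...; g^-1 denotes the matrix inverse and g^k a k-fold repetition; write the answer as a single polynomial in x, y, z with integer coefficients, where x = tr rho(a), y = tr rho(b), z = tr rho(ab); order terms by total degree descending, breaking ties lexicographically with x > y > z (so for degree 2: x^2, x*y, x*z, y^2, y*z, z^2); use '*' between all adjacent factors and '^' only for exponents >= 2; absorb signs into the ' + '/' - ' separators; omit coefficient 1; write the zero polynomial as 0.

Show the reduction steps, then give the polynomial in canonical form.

x^3*y^3*z - x^4*y^2 - x^2*y^4 - x^2*y^2*z^2 - x^3*y*z + x^4 + 5*x^2*y^2 + x^2*z^2 + y^4 - 4*x^2 - 4*y^2 + 2

trace(b^-1 a) = trace(a) * trace(b) - trace(a b) = x*y - z
trace(b^-2 a) = trace(b^-1 a) * trace(b) - trace(b^-1 a b) = x*y^2 - y*z - x
trace(b^2 a) = trace(b) * trace(a b) - trace(a) = y*z - x
trace(b^2) = trace(b) * trace(b) - trace(1) = y^2 - 2
trace(b a^2 b) = trace(a) * trace(b^2 a) - trace(b^2) = x*y*z - x^2 - y^2 + 2
trace(b a b a) = trace(b a) * trace(b a) - trace(1) = z^2 - 2
trace(b a^2 b a) = trace(a) * trace(b a b a) - trace(b a b) = x*z^2 - y*z - x
trace(a^2 b a^-1 b) = trace(b a^2 b) * trace(a) - trace(b a^2 b a) = x^2*y*z - x^3 - x*y^2 - x*z^2 + y*z + 3*x
trace(b^-1 a^2 b a^-1) = trace(a^2 b a^-1) * trace(b) - trace(a^2 b a^-1 b) = -x^2*y*z + x^3 + x*y^2 + x*z^2 - 3*x
trace(a^-1 b^-2 a^2 b) = trace(b^-1 a^2 b a^-1) * trace(b) - trace(b^-1 a^2 b a^-1 b) = -x^2*y^2*z + x^3*y + x*y^3 + x*y*z^2 - 3*x*y - z
trace(b^-2 a^2 b^-1 a^-1) = trace(a^-1 b^-2 a^2) * trace(b) - trace(a^-1 b^-2 a^2 b) = x^2*y^2*z - x^3*y - x*y*z^2 - y^2*z + 2*x*y + z
trace(a^2) = trace(a) * trace(a) - trace(1) = x^2 - 2
trace(a^2 b) = trace(a) * trace(b a) - trace(b) = x*z - y
trace(a^2 b^-1) = trace(a^2) * trace(b) - trace(a^2 b) = x^2*y - x*z - y
trace(b^-1 a^2 b^-1) = trace(a^2 b^-1) * trace(b) - trace(a^2) = x^2*y^2 - x*y*z - x^2 - y^2 + 2
trace(a^3) = trace(a) * trace(a^2) - trace(a) = x^3 - 3*x
trace(a^3 b) = trace(a) * trace(b a^2) - trace(b a) = x^2*z - x*y - z
trace(a^2 b^-1 a) = trace(a^3) * trace(b) - trace(a^3 b) = x^3*y - x^2*z - 2*x*y + z
trace(a^2 b^-1 a b) = trace(a b a^2) * trace(b) - trace(a b a^2 b) = x^2*y*z - x*y^2 - x*z^2 + x
trace(b^-1 a^2 b^-1 a) = trace(a^2 b^-1 a) * trace(b) - trace(a^2 b^-1 a b) = x^3*y^2 - 2*x^2*y*z - x*y^2 + x*z^2 + y*z - x
trace(b^-1 a^2 b^-1 a^-1) = trace(b^-1 a^2 b^-1) * trace(a) - trace(b^-1 a^2 b^-1 a) = x^2*y*z - x^3 - x*z^2 - y*z + 3*x
trace(a^-1 b^-3 a^2 b^-1) = trace(b^-2 a^2 b^-1 a^-1) * trace(b) - trace(b^-2 a^2 b^-1 a^-1 b) = x^2*y^3*z - x^3*y^2 - x*y^2*z^2 - x^2*y*z - y^3*z + x^3 + 2*x*y^2 + x*z^2 + 2*y*z - 3*x
trace(a^2 b^-3) = trace(a^2 b^-2) * trace(b) - trace(a^2 b^-1) = x^2*y^3 - x*y^2*z - 2*x^2*y - y^3 + x*z + 3*y
trace(b^-3 a^2 b^-1) = trace(a^2 b^-3) * trace(b) - trace(a^2 b^-2) = x^2*y^4 - x*y^3*z - 3*x^2*y^2 - y^4 + 2*x*y*z + x^2 + 4*y^2 - 2
trace(a^-2 b^-3 a^2 b^-1) = trace(a^-1 b^-3 a^2 b^-1) * trace(a) - trace(a^-1 b^-3 a^2 b^-1 a) = x^3*y^3*z - x^4*y^2 - x^2*y^4 - x^2*y^2*z^2 - x^3*y*z + x^4 + 5*x^2*y^2 + x^2*z^2 + y^4 - 4*x^2 - 4*y^2 + 2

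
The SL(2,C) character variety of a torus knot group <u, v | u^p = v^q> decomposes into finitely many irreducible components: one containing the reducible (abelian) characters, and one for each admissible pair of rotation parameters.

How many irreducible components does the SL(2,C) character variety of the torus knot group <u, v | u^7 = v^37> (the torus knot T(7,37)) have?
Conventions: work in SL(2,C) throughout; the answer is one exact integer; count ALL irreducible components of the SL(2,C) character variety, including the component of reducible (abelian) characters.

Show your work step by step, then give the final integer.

Gamma = < u, v | u^7 = v^37 > (torus knot T(7,37)); the central element u^7 = v^37 acts as +I or -I in any irreducible SL(2,C) representation.
This locks tr(u) to 2*cos(pi*alpha/7), alpha in 1..6, and tr(v) to 2*cos(pi*beta/37), beta in 1..36, on each component of irreducible characters.
The two central values (-1)^alpha I and (-1)^beta I must be the same matrix, so alpha and beta share a parity.
count pairs: odd alpha (3 choices) x odd beta (18), plus even alpha (3) x even beta (18): 3*18 + 3*18 = 108.
components with irreducible characters: 108; plus the single component of reducible (abelian) characters: total 109.

109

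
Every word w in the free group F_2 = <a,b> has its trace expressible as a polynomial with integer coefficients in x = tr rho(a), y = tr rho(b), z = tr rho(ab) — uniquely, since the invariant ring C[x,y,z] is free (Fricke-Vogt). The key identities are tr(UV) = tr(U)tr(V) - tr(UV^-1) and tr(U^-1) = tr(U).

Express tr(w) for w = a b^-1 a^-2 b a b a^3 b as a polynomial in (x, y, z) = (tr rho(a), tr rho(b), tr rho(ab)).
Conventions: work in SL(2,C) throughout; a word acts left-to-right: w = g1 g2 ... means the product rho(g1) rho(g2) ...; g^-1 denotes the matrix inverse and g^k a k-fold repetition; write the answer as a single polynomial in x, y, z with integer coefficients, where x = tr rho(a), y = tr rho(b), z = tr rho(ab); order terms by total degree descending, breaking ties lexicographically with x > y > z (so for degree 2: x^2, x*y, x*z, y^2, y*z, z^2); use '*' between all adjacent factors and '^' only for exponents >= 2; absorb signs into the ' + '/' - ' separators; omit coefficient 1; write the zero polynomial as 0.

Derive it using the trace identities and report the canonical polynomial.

-x^4*y*z^3 + x^5*z^2 + 2*x^3*y^2*z^2 + x^3*z^4 - x^4*y*z - x^2*y^3*z - 5*x^3*z^2 - x*y^2*z^2 - x*z^4 + 4*x^2*y*z + 5*x*z^2 - y*z - x

tr(b a b a) = tr(b a) tr(b a) - tr(1)  (split on b) = z^2 - 2
tr(b a b) = tr(b) tr(a b) - tr(a)  (reduce the b square) = y*z - x
tr(a b a^2 b) = tr(a) tr(b a b a) - tr(b a b)  (reduce the a square) = x*z^2 - y*z - x
tr(b a^2) = tr(a) tr(b a) - tr(b)  (reduce the a square) = x*z - y
tr(a b a^2) = tr(a) tr(b a^2) - tr(b a)  (reduce the a square) = x^2*z - x*y - z
tr(b^2 a b a^2) = tr(b) tr(a b a^2 b) - tr(a b a^2)  (reduce the b square) = x*y*z^2 - x^2*z - y^2*z + z
tr(b^2 a b a) = tr(b) tr(a b a b) - tr(a b a)  (reduce the b square) = y*z^2 - x*z - y
tr(b a b a^3 b) = tr(a) tr(b^2 a b a^2) - tr(b^2 a b a)  (reduce the a square) = x^2*y*z^2 - x^3*z - x*y^2*z - y*z^2 + 2*x*z + y
tr(a b a b a b) = tr(b a) tr(b a b a) - tr(b^-1 a^-1)  (split on b) = z^3 - 3*z
tr(b a b^2 a b a) = tr(b) tr(a b a b a b) - tr(a b a b a)  (reduce the b square) = y*z^3 - x*z^2 - 2*y*z + x
tr(b^2) = tr(b) tr(b) - tr(1)  (reduce the b square) = y^2 - 2
tr(a b^2 a) = tr(a) tr(b^2 a) - tr(b^2)  (reduce the a square) = x*y*z - x^2 - y^2 + 2
tr(b a b^2 a b) = tr(b) tr(a b^2 a b) - tr(a b^2 a)  (reduce the b square) = y^2*z^2 - 2*x*y*z + x^2 - 2
tr(a b a b^2 a b a) = tr(a) tr(b a b^2 a b a) - tr(b a b^2 a b)  (reduce the a square) = x*y*z^3 - x^2*z^2 - y^2*z^2 + 2
tr(b a b a^3 b a b) = tr(a) tr(a b a b^2 a b a) - tr(a b a b^2 a b)  (reduce the a square) = x^2*y*z^3 - x^3*z^2 - x*y^2*z^2 - y*z^3 + x*z^2 + 2*y*z + x
tr(b a b a b a b a) = tr(a b a b) tr(a b a b) - tr(1)  (split on a) = z^4 - 4*z^2 + 2
tr(b a b a b a b a^2) = tr(a) tr(b a b a b a b a) - tr(b a b a b a b)  (reduce the a square) = x*z^4 - y*z^3 - 3*x*z^2 + 2*y*z + x
tr(b a b a^3 b a b a) = tr(a) tr(b a b a b a b a^2) - tr(b a b a b a b a)  (reduce the a square) = x^2*z^4 - x*y*z^3 - 3*x^2*z^2 - z^4 + 2*x*y*z + x^2 + 4*z^2 - 2
tr(a^-1 b a b a^3 b a b) = tr(b a b a^3 b a b) tr(a) - tr(b a b a^3 b a b a)  (eliminate a^-1) = x^3*y*z^3 - x^4*z^2 - x^2*y^2*z^2 - x^2*z^4 + 4*x^2*z^2 + z^4 - 4*z^2 + 2
tr(b a b a^3 b a b^-1 a^-1) = tr(a^-1 b a b a^3 b a) tr(b) - tr(a^-1 b a b a^3 b a b)  (eliminate b^-1) = -x^3*y*z^3 + x^4*z^2 + 2*x^2*y^2*z^2 + x^2*z^4 - x^3*y*z - x*y^3*z - 4*x^2*z^2 - y^2*z^2 - z^4 + 2*x*y*z + y^2 + 4*z^2 - 2
tr(b a^3 b a) = tr(a) tr(a b a b a) - tr(a b a b)  (reduce the a square) = x^2*z^2 - x*y*z - x^2 - z^2 + 2
tr(a^2) = tr(a) tr(a) - tr(1)  (reduce the a square) = x^2 - 2
tr(a^3) = tr(a) tr(a^2) - tr(a)  (reduce the a square) = x^3 - 3*x
tr(b a^3 b) = tr(b) tr(a^3 b) - tr(a^3)  (reduce the b square) = x^2*y*z - x^3 - x*y^2 - y*z + 3*x
tr(a b a^3 b a) = tr(a) tr(b a^3 b a) - tr(b a^3 b)  (reduce the a square) = x^3*z^2 - 2*x^2*y*z + x*y^2 - x*z^2 + y*z - x
tr(a b^-1 a^-2 b a b a^3 b) = tr(b a b a^3 b a b^-1 a^-1) tr(a) - tr(b a b a^3 b a b^-1)  (eliminate a^-1) = -x^4*y*z^3 + x^5*z^2 + 2*x^3*y^2*z^2 + x^3*z^4 - x^4*y*z - x^2*y^3*z - 5*x^3*z^2 - x*y^2*z^2 - x*z^4 + 4*x^2*y*z + 5*x*z^2 - y*z - x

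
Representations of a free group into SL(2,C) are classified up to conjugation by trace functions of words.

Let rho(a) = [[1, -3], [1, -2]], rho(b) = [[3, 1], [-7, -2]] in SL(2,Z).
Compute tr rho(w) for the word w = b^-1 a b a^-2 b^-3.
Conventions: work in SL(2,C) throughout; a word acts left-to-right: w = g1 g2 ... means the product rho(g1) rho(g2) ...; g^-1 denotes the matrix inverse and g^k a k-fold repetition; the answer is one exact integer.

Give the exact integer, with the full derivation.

869

rho(b^-1) = [[-2, -1], [7, 3]]
... * rho(a) = [[1, -3], [1, -2]]  ->  [[-3, 8], [10, -27]]
... * rho(b) = [[3, 1], [-7, -2]]  ->  [[-65, -19], [219, 64]]
... * rho(a^-1) = [[-2, 3], [-1, 1]]  ->  [[149, -214], [-502, 721]]
... * rho(a^-1) = [[-2, 3], [-1, 1]]  ->  [[-84, 233], [283, -785]]
... * rho(b^-1) = [[-2, -1], [7, 3]]  ->  [[1799, 783], [-6061, -2638]]
... * rho(b^-1) = [[-2, -1], [7, 3]]  ->  [[1883, 550], [-6344, -1853]]
... * rho(b^-1) = [[-2, -1], [7, 3]]  ->  [[84, -233], [-283, 785]]
tr = 84 + 785 = 869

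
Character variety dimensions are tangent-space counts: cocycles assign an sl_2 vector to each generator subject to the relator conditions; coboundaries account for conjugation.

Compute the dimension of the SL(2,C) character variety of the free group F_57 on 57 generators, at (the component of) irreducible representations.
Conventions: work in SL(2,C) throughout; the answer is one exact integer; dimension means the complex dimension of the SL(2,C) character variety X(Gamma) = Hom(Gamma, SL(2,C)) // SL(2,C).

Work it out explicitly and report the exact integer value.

168

Gamma = F_57 has 57 generators and no relators.
So Z^1 = (sl_2)^57 in full: dim Z^1 = 171.
dim B^1 = 3: the coboundary map is injective because an irreducible image has centralizer 0 in sl_2.
dim X = dim H^1 = dim Z^1 - dim B^1 = 171 - 3 = 168.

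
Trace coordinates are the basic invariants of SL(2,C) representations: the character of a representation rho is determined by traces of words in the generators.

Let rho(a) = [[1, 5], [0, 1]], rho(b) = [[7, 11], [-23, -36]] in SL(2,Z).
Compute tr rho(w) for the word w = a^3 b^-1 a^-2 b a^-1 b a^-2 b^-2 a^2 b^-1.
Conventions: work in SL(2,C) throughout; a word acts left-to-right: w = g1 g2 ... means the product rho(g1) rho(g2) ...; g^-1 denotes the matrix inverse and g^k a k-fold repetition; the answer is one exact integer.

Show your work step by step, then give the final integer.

rho(a) = [[1, 5], [0, 1]]
... * rho(a) = [[1, 5], [0, 1]]  ->  [[1, 10], [0, 1]]
... * rho(a) = [[1, 5], [0, 1]]  ->  [[1, 15], [0, 1]]
... * rho(b^-1) = [[-36, -11], [23, 7]]  ->  [[309, 94], [23, 7]]
... * rho(a^-1) = [[1, -5], [0, 1]]  ->  [[309, -1451], [23, -108]]
... * rho(a^-1) = [[1, -5], [0, 1]]  ->  [[309, -2996], [23, -223]]
... * rho(b) = [[7, 11], [-23, -36]]  ->  [[71071, 111255], [5290, 8281]]
... * rho(a^-1) = [[1, -5], [0, 1]]  ->  [[71071, -244100], [5290, -18169]]
... * rho(b) = [[7, 11], [-23, -36]]  ->  [[6111797, 9569381], [454917, 712274]]
... * rho(a^-1) = [[1, -5], [0, 1]]  ->  [[6111797, -20989604], [454917, -1562311]]
... * rho(a^-1) = [[1, -5], [0, 1]]  ->  [[6111797, -51548589], [454917, -3836896]]
... * rho(b^-1) = [[-36, -11], [23, 7]]  ->  [[-1405642239, -428069890], [-104625620, -31862359]]
... * rho(b^-1) = [[-36, -11], [23, 7]]  ->  [[40757513134, 12465575399], [3033688063, 927845307]]
... * rho(a) = [[1, 5], [0, 1]]  ->  [[40757513134, 216253141069], [3033688063, 16096285622]]
... * rho(a) = [[1, 5], [0, 1]]  ->  [[40757513134, 420040706739], [3033688063, 31264725937]]
... * rho(b^-1) = [[-36, -11], [23, 7]]  ->  [[8193665782173, 2491952302699], [609875926283, 185482512866]]
tr = 8193665782173 + 185482512866 = 8379148295039

8379148295039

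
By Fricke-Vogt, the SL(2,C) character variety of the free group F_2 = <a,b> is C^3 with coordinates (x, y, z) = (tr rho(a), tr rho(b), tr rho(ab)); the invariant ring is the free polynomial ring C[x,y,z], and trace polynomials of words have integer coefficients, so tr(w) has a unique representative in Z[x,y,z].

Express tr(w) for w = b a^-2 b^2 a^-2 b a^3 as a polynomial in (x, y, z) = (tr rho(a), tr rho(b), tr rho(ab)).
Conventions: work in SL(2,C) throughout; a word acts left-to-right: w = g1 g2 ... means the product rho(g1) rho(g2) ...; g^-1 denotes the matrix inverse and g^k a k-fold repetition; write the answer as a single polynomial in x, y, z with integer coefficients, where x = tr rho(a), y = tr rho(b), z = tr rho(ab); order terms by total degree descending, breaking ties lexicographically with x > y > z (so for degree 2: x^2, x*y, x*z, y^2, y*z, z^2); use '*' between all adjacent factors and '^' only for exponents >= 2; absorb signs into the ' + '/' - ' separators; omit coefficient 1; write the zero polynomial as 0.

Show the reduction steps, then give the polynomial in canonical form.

tr(a b^2) = tr(b)*tr(a b) - tr(a) = y*z - x
tr(b a b^2) = tr(b)*tr(a b^2) - tr(a b) = y^2*z - x*y - z
tr(b^4 a) = tr(b)*tr(b a b^2) - tr(b a b) = y^3*z - x*y^2 - 2*y*z + x
tr(b^2) = tr(b)*tr(b) - tr(1) = y^2 - 2
tr(b^3) = tr(b)*tr(b^2) - tr(b) = y^3 - 3*y
tr(b^4) = tr(b)*tr(b^3) - tr(b^2) = y^4 - 4*y^2 + 2
tr(a b^4 a) = tr(a)*tr(b^4 a) - tr(b^4) = x*y^3*z - x^2*y^2 - y^4 - 2*x*y*z + x^2 + 4*y^2 - 2
tr(b a^3 b^3) = tr(a)*tr(a b^4 a) - tr(a b^4) = x^2*y^3*z - x^3*y^2 - x*y^4 - 2*x^2*y*z - y^3*z + x^3 + 5*x*y^2 + 2*y*z - 3*x
tr(b a b a) = tr(a b)*tr(a b) - tr(1)   [split at repeated a] = z^2 - 2
tr(a b a^2 b) = tr(a)*tr(b a b a) - tr(b a b) = x*z^2 - y*z - x
tr(a b a) = tr(a)*tr(b a) - tr(b) = x*z - y
tr(a b a^2) = tr(a)*tr(a b a) - tr(a b) = x^2*z - x*y - z
tr(b^2 a b a^2) = tr(b)*tr(a b a^2 b) - tr(a b a^2) = x*y*z^2 - x^2*z - y^2*z + z
tr(b^2 a b a) = tr(b)*tr(a b a b) - tr(a b a) = y*z^2 - x*z - y
tr(a b a^3 b^2) = tr(a)*tr(b^2 a b a^2) - tr(b^2 a b a) = x^2*y*z^2 - x^3*z - x*y^2*z - y*z^2 + 2*x*z + y
tr(a b a^3 b) = tr(a)*tr(a b a b a) - tr(a b a b) = x^2*z^2 - x*y*z - x^2 - z^2 + 2
tr(b a^3 b^3 a) = tr(b)*tr(a b a^3 b^2) - tr(a b a^3 b) = x^2*y^2*z^2 - x^3*y*z - x*y^3*z - x^2*z^2 - y^2*z^2 + 3*x*y*z + x^2 + y^2 + z^2 - 2
tr(b^2 a^-1 b a^3 b) = tr(b a^3 b^3)*tr(a) - tr(b a^3 b^3 a) = x^3*y^3*z - x^4*y^2 - x^2*y^4 - x^2*y^2*z^2 - x^3*y*z + x^4 + 5*x^2*y^2 + x^2*z^2 + y^2*z^2 - x*y*z - 4*x^2 - y^2 - z^2 + 2
tr(a^3 b a) = tr(a)*tr(a^2 b a) - tr(a^2 b) = x^3*z - x^2*y - 2*x*z + y
tr(b a^3 b a b) = tr(b)*tr(a^3 b a b) - tr(a^3 b a) = x^2*y*z^2 - x^3*z - x*y^2*z - y*z^2 + 2*x*z + y
tr(b a^3 b a b^2) = tr(b)*tr(b a^3 b a b) - tr(b a^3 b a) = x^2*y^2*z^2 - x^3*y*z - x*y^3*z - x^2*z^2 - y^2*z^2 + 3*x*y*z + x^2 + y^2 + z^2 - 2
tr(a b a b a b) = tr(b a)*tr(b a b a) - tr(b^-1 a^-1)   [split at repeated b] = z^3 - 3*z
tr(b a b^2 a b a) = tr(b)*tr(a b a b a b) - tr(a b a b a) = y*z^3 - x*z^2 - 2*y*z + x
tr(a^2) = tr(a)*tr(a) - tr(1) = x^2 - 2
tr(a b^2 a) = tr(b)*tr(a^2 b) - tr(a^2) = x*y*z - x^2 - y^2 + 2
tr(b a b^2 a b) = tr(b)*tr(a b^2 a b) - tr(a b^2 a) = y^2*z^2 - 2*x*y*z + x^2 - 2
tr(a b a b^2 a b a) = tr(a)*tr(b a b^2 a b a) - tr(b a b^2 a b) = x*y*z^3 - x^2*z^2 - y^2*z^2 + 2
tr(b a^3 b a b^2 a) = tr(a)*tr(a b a b^2 a b a) - tr(a b a b^2 a b) = x^2*y*z^3 - x^3*z^2 - x*y^2*z^2 - y*z^3 + x*z^2 + 2*y*z + x
tr(b^2 a^-1 b a^3 b a) = tr(b a^3 b a b^2)*tr(a) - tr(b a^3 b a b^2 a) = x^3*y^2*z^2 - x^4*y*z - x^2*y^3*z - x^2*y*z^3 + 3*x^2*y*z + y*z^3 + x^3 + x*y^2 - 2*y*z - 3*x
tr(b^2 a^-1 b a^3 b a^-1) = tr(b^2 a^-1 b a^3 b)*tr(a) - tr(b^2 a^-1 b a^3 b a) = x^4*y^3*z - x^5*y^2 - x^3*y^4 - 2*x^3*y^2*z^2 + x^2*y^3*z + x^2*y*z^3 + x^5 + 5*x^3*y^2 + x^3*z^2 + x*y^2*z^2 - 4*x^2*y*z - y*z^3 - 5*x^3 - 2*x*y^2 - x*z^2 + 2*y*z + 5*x
tr(b a^3 b a^-2 b^2 a^-1) = tr(b^2 a^-1 b a^3 b a^-1)*tr(a) - tr(b^2 a^-1 b a^3 b) = x^5*y^3*z - x^6*y^2 - x^4*y^4 - 2*x^4*y^2*z^2 + x^3*y*z^3 + x^6 + 6*x^4*y^2 + x^4*z^2 + x^2*y^4 + 2*x^2*y^2*z^2 - 3*x^3*y*z - x*y*z^3 - 6*x^4 - 7*x^2*y^2 - 2*x^2*z^2 - y^2*z^2 + 3*x*y*z + 9*x^2 + y^2 + z^2 - 2
tr(b^3 a^3 b a^-1) = tr(b^3 a^3 b)*tr(a) - tr(b^3 a^3 b a) = x^3*y^3*z - x^4*y^2 - x^2*y^4 - x^2*y^2*z^2 - x^3*y*z + x^4 + 5*x^2*y^2 + x^2*z^2 + y^2*z^2 - x*y*z - 4*x^2 - y^2 - z^2 + 2
tr(b a^3 b a^-2 b^2) = tr(b^3 a^3 b a^-1)*tr(a) - tr(b^3 a^3 b) = x^4*y^3*z - x^5*y^2 - x^3*y^4 - x^3*y^2*z^2 - x^4*y*z - x^2*y^3*z + x^5 + 6*x^3*y^2 + x^3*z^2 + x*y^4 + x*y^2*z^2 + x^2*y*z + y^3*z - 5*x^3 - 6*x*y^2 - x*z^2 - 2*y*z + 5*x
tr(b a^-2 b^2 a^-2 b a^3) = tr(b a^3 b a^-2 b^2 a^-1)*tr(a) - tr(b a^3 b a^-2 b^2) = x^6*y^3*z - x^7*y^2 - x^5*y^4 - 2*x^5*y^2*z^2 - x^4*y^3*z + x^4*y*z^3 + x^7 + 7*x^5*y^2 + x^5*z^2 + 2*x^3*y^4 + 3*x^3*y^2*z^2 - 2*x^4*y*z + x^2*y^3*z - x^2*y*z^3 - 7*x^5 - 13*x^3*y^2 - 3*x^3*z^2 - x*y^4 - 2*x*y^2*z^2 + 2*x^2*y*z - y^3*z + 14*x^3 + 7*x*y^2 + 2*x*z^2 + 2*y*z - 7*x

x^6*y^3*z - x^7*y^2 - x^5*y^4 - 2*x^5*y^2*z^2 - x^4*y^3*z + x^4*y*z^3 + x^7 + 7*x^5*y^2 + x^5*z^2 + 2*x^3*y^4 + 3*x^3*y^2*z^2 - 2*x^4*y*z + x^2*y^3*z - x^2*y*z^3 - 7*x^5 - 13*x^3*y^2 - 3*x^3*z^2 - x*y^4 - 2*x*y^2*z^2 + 2*x^2*y*z - y^3*z + 14*x^3 + 7*x*y^2 + 2*x*z^2 + 2*y*z - 7*x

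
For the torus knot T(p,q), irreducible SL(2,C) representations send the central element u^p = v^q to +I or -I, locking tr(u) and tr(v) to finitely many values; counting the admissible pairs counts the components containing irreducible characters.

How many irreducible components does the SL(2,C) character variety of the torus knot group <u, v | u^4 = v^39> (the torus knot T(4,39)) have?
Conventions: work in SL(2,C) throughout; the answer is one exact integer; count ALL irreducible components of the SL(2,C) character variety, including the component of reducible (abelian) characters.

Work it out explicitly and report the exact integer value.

58

Gamma = < u, v | u^4 = v^39 > (torus knot T(4,39)); the central element u^4 = v^39 acts as +I or -I in any irreducible SL(2,C) representation.
This locks tr(u) to 2*cos(pi*alpha/4), alpha in 1..3, and tr(v) to 2*cos(pi*beta/39), beta in 1..38, on each component of irreducible characters.
u^4 = (-1)^alpha I and v^39 = (-1)^beta I must agree, so alpha and beta have equal parity.
count pairs: odd alpha (2 choices) x odd beta (19), plus even alpha (1) x even beta (19): 2*19 + 1*19 = 57.
That is 57 components of irreducible characters, and with the reducible (abelian) component the total is 58.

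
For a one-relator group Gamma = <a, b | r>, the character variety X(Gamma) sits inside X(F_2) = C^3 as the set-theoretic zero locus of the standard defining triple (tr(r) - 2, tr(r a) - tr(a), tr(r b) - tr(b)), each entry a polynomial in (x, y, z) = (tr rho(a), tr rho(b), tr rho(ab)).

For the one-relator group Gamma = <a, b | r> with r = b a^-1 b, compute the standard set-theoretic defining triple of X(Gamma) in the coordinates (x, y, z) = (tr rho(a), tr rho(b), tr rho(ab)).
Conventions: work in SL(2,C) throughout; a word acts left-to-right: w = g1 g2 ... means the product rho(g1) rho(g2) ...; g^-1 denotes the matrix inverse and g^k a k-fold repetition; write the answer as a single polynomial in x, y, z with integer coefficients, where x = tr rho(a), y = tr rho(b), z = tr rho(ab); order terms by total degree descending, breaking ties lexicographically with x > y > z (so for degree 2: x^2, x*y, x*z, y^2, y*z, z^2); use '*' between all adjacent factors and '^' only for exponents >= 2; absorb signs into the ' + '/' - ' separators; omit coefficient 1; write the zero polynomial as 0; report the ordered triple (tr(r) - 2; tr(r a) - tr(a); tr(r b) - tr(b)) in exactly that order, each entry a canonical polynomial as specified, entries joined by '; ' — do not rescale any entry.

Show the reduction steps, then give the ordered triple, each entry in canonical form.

x*y^2 - y*z - x - 2; x*y*z - x^2 - z^2 - x + 2; x*y^3 - y^2*z - 2*x*y - y + z

use: tr(b^2) = tr(b) tr(b) - tr(1)   [square of b] = y^2 - 2
use: tr(b^2 a) = tr(b) tr(a b) - tr(a)   [square of b] = y*z - x
use: tr(b a^-1 b) = tr(b^2) tr(a) - tr(b^2 a)   [inverse elimination on a] = x*y^2 - y*z - x
tr(b a b a) = tr(a b) tr(a b) - tr(1)  (split on a) = z^2 - 2
use: tr(b a^-1 b a) = tr(b a b) tr(a) - tr(b a b a)  (eliminate a^-1) = x*y*z - x^2 - z^2 + 2
tr(b^3) = tr(b) tr(b^2) - tr(b) = y^3 - 3*y
use: tr(b^3 a) = tr(b) tr(b a b) - tr(b a) = y^2*z - x*y - z
tr(b a^-1 b^2) = tr(b^3) tr(a) - tr(b^3 a) = x*y^3 - y^2*z - 2*x*y + z
assemble the triple (tr(r) - 2; tr(r a) - x; tr(r b) - y)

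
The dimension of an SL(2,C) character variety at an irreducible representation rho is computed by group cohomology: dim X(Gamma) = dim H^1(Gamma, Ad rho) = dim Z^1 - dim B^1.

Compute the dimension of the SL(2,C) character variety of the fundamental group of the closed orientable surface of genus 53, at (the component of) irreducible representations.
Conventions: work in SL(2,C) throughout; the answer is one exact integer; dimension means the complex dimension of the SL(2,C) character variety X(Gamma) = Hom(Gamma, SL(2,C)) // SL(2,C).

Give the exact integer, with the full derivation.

Gamma = pi_1(Sigma_53) = < a_1, b_1, ..., a_53, b_53 | prod [a_i, b_i] > has 2g = 106 generators and 1 relator.
Unconstrained cocycle data is one sl_2 vector per generator (318 dimensions), cut by the relator condition d_2(z) = 0.
H^2 = coker(d_2) is dual to H^0 = 0 at irreducible rho (Poincare duality), so d_2 is onto: dim Z^1 = 315.
As always at irreducible rho, dim B^1 = 3.
Hence dim X = 315 - 3 = 312.

312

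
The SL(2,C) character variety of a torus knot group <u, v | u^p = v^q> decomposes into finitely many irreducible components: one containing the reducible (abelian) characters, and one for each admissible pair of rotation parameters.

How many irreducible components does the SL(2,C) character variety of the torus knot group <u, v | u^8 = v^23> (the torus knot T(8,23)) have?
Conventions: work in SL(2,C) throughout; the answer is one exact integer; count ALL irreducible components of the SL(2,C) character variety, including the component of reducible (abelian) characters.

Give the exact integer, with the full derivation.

78

In the torus knot group T(8,23), u^8 = v^23 is central, so an irreducible representation sends it to +I or -I (Schur).
On an irreducible component, tr(u) is locked at 2*cos(pi*alpha/8) for some alpha in 1..7, and tr(v) at 2*cos(pi*beta/23) for some beta in 1..22.
u^8 = (-1)^alpha I and v^23 = (-1)^beta I must agree, so alpha and beta have equal parity.
Counting: 4 odd alphas x 11 odd betas + 3 even alphas x 11 even betas = 44 + 33 = 77.
components with irreducible characters: 77; plus the single component of reducible (abelian) characters: total 78.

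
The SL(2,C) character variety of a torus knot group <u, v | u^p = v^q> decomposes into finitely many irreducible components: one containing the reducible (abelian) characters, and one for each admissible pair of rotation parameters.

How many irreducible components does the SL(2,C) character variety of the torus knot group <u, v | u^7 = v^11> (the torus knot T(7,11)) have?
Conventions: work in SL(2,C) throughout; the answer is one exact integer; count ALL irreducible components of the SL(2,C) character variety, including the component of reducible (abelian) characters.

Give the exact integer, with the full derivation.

31

For T(7,11): irreducibility forces the central element u^7 = v^11 to one of +I, -I.
So on each irreducible component the traces are pinned: tr(u) = 2*cos(pi*alpha/7) with 1 <= alpha <= 6, tr(v) = 2*cos(pi*beta/11) with 1 <= beta <= 10.
The two central values (-1)^alpha I and (-1)^beta I must be the same matrix, so alpha and beta share a parity.
Counting: 3 odd alphas x 5 odd betas + 3 even alphas x 5 even betas = 15 + 15 = 30.
components with irreducible characters: 30; plus the single component of reducible (abelian) characters: total 31.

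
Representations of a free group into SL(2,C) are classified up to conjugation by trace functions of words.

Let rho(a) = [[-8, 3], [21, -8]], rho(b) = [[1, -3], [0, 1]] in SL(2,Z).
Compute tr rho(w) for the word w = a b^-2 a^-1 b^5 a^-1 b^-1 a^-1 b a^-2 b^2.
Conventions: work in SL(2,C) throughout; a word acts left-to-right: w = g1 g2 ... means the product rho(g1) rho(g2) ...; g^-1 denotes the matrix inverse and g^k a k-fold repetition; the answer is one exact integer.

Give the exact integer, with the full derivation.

282633393800

rho(a) = [[-8, 3], [21, -8]]
... * rho(b^-1) = [[1, 3], [0, 1]]  ->  [[-8, -21], [21, 55]]
... * rho(b^-1) = [[1, 3], [0, 1]]  ->  [[-8, -45], [21, 118]]
... * rho(a^-1) = [[-8, -3], [-21, -8]]  ->  [[1009, 384], [-2646, -1007]]
... * rho(b) = [[1, -3], [0, 1]]  ->  [[1009, -2643], [-2646, 6931]]
... * rho(b) = [[1, -3], [0, 1]]  ->  [[1009, -5670], [-2646, 14869]]
... * rho(b) = [[1, -3], [0, 1]]  ->  [[1009, -8697], [-2646, 22807]]
... * rho(b) = [[1, -3], [0, 1]]  ->  [[1009, -11724], [-2646, 30745]]
... * rho(b) = [[1, -3], [0, 1]]  ->  [[1009, -14751], [-2646, 38683]]
... * rho(a^-1) = [[-8, -3], [-21, -8]]  ->  [[301699, 114981], [-791175, -301526]]
... * rho(b^-1) = [[1, 3], [0, 1]]  ->  [[301699, 1020078], [-791175, -2675051]]
... * rho(a^-1) = [[-8, -3], [-21, -8]]  ->  [[-23835230, -9065721], [62505471, 23773933]]
... * rho(b) = [[1, -3], [0, 1]]  ->  [[-23835230, 62439969], [62505471, -163742480]]
... * rho(a^-1) = [[-8, -3], [-21, -8]]  ->  [[-1120557509, -428014062], [2938548312, 1122423427]]
... * rho(a^-1) = [[-8, -3], [-21, -8]]  ->  [[17952755374, 6785785023], [-47079278463, -17795032352]]
... * rho(b) = [[1, -3], [0, 1]]  ->  [[17952755374, -47072481099], [-47079278463, 123442803037]]
... * rho(b) = [[1, -3], [0, 1]]  ->  [[17952755374, -100930747221], [-47079278463, 264680638426]]
tr = 17952755374 + 264680638426 = 282633393800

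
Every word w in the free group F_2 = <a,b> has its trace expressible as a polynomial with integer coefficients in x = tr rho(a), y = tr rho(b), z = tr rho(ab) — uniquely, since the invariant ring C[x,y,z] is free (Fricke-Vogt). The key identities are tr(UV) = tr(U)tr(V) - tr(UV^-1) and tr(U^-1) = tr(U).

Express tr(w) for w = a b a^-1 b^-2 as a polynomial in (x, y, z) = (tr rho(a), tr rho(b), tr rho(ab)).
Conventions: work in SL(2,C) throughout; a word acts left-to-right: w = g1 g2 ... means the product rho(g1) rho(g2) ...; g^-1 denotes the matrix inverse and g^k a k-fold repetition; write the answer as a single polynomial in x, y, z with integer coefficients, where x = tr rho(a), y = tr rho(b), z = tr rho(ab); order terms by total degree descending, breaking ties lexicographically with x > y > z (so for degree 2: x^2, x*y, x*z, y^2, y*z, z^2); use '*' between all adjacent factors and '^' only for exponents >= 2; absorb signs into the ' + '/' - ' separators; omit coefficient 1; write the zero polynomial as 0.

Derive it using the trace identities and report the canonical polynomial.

-x*y^2*z + x^2*y + y^3 + y*z^2 - 3*y

reduce: tr(b^-1 a) = tr(a)*tr(b) - tr(a b)  (eliminate b^-1) = x*y - z
reduce: tr(a b a) = tr(a)*tr(b a) - tr(b)  (reduce the a square) = x*z - y
tr(a b a b) = tr(a b)*tr(a b) - tr(1)  (split on a) = z^2 - 2
tr(a b a b^-1) = tr(a b a)*tr(b) - tr(a b a b)  (eliminate b^-1) = x*y*z - y^2 - z^2 + 2
reduce: tr(b^-2 a b a) = tr(a b a b^-1)*tr(b) - tr(a b a)  (eliminate b^-1) = x*y^2*z - y^3 - y*z^2 - x*z + 3*y
reduce: tr(a b a^-1 b^-2) = tr(b^-2 a b)*tr(a) - tr(b^-2 a b a)  (eliminate a^-1) = -x*y^2*z + x^2*y + y^3 + y*z^2 - 3*y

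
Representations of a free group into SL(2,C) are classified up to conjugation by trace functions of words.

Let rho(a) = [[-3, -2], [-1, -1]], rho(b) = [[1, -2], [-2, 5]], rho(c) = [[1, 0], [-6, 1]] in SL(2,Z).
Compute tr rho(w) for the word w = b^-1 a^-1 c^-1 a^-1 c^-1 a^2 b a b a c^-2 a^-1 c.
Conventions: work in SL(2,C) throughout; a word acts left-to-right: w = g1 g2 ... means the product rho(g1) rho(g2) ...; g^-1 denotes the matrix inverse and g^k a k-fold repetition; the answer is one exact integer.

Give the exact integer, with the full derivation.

rho(b^-1) = [[5, 2], [2, 1]]
... * rho(a^-1) = [[-1, 2], [1, -3]]  ->  [[-3, 4], [-1, 1]]
... * rho(c^-1) = [[1, 0], [6, 1]]  ->  [[21, 4], [5, 1]]
... * rho(a^-1) = [[-1, 2], [1, -3]]  ->  [[-17, 30], [-4, 7]]
... * rho(c^-1) = [[1, 0], [6, 1]]  ->  [[163, 30], [38, 7]]
... * rho(a) = [[-3, -2], [-1, -1]]  ->  [[-519, -356], [-121, -83]]
... * rho(a) = [[-3, -2], [-1, -1]]  ->  [[1913, 1394], [446, 325]]
... * rho(b) = [[1, -2], [-2, 5]]  ->  [[-875, 3144], [-204, 733]]
... * rho(a) = [[-3, -2], [-1, -1]]  ->  [[-519, -1394], [-121, -325]]
... * rho(b) = [[1, -2], [-2, 5]]  ->  [[2269, -5932], [529, -1383]]
... * rho(a) = [[-3, -2], [-1, -1]]  ->  [[-875, 1394], [-204, 325]]
... * rho(c^-1) = [[1, 0], [6, 1]]  ->  [[7489, 1394], [1746, 325]]
... * rho(c^-1) = [[1, 0], [6, 1]]  ->  [[15853, 1394], [3696, 325]]
... * rho(a^-1) = [[-1, 2], [1, -3]]  ->  [[-14459, 27524], [-3371, 6417]]
... * rho(c) = [[1, 0], [-6, 1]]  ->  [[-179603, 27524], [-41873, 6417]]
tr = -179603 + 6417 = -173186

-173186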